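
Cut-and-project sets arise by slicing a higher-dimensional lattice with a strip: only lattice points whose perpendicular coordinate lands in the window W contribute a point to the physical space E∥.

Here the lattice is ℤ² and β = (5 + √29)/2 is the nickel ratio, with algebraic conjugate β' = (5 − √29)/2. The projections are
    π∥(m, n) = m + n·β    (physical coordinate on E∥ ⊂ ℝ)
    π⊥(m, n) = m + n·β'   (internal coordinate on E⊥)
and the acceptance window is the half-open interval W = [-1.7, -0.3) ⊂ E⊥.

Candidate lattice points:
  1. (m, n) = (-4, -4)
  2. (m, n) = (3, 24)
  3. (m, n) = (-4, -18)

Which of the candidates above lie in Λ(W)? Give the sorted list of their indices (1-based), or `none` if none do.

Compute β' = (5−√29)/2 = -0.1926, so π⊥(m,n) = m -0.1926·n.
#1 (-4,-4): internal coord -4 + (-4)·β' = -3.2297; -3.2297 ∉ [-1.7, -0.3) → out
#2 (3,24): internal coord 3 + (24)·β' = -1.6220; -1.6220 ∈ [-1.7, -0.3) → IN Λ
#3 (-4,-18): internal coord -4 + (-18)·β' = -0.5335; -0.5335 ∈ [-1.7, -0.3) → IN Λ

2, 3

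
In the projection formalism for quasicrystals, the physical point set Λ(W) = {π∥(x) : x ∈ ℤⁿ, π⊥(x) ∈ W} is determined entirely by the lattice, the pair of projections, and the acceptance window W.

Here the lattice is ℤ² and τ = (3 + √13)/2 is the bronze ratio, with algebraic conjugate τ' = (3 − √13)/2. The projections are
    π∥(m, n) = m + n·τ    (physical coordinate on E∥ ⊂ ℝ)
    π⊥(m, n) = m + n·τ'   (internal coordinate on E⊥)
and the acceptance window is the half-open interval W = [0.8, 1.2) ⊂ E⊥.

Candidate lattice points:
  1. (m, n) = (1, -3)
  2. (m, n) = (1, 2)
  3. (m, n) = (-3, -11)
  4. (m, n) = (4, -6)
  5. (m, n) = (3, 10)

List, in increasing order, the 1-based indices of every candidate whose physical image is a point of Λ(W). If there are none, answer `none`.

Numerically τ ≈ 3.302776 and τ' = −1/τ ≈ -0.302776.
#1 (1,-3): internal coord 1 + (-3)·τ' = +1.908327; +1.908327 ∉ [0.8, 1.2) → out
#2 (1,2): internal coord 1 + (2)·τ' = +0.394449; +0.394449 ∉ [0.8, 1.2) → out
#3 (-3,-11): internal coord -3 + (-11)·τ' = +0.330532; +0.330532 ∉ [0.8, 1.2) → out
#4 (4,-6): internal coord 4 + (-6)·τ' = +5.816654; +5.816654 ∉ [0.8, 1.2) → out
#5 (3,10): internal coord 3 + (10)·τ' = -0.027756; -0.027756 ∉ [0.8, 1.2) → out

none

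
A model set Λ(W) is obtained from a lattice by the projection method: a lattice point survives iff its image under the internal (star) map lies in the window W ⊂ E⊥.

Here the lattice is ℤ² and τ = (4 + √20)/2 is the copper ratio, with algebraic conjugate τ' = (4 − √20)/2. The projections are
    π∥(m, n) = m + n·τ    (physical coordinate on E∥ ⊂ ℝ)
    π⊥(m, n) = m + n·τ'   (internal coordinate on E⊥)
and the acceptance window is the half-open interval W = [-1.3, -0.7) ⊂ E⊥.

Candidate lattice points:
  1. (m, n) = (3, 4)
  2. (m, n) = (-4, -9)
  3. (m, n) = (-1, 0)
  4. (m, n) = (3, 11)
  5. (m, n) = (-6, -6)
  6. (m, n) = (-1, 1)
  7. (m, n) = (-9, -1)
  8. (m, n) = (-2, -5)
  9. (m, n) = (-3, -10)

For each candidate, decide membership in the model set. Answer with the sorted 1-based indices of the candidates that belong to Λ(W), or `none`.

3, 6, 8

τ' = (4−√20)/2 ≈ -0.23607.
#1 (3,4): internal coord 3 + (4)·τ' = +2.05573; +2.05573 ∉ [-1.3, -0.7) → out
#2 (-4,-9): internal coord -4 + (-9)·τ' = -1.87539; -1.87539 ∉ [-1.3, -0.7) → out
#3 (-1,0): internal coord -1 + (0)·τ' = -1.00000; -1.00000 ∈ [-1.3, -0.7) → IN Λ
#4 (3,11): internal coord 3 + (11)·τ' = +0.40325; +0.40325 ∉ [-1.3, -0.7) → out
#5 (-6,-6): internal coord -6 + (-6)·τ' = -4.58359; -4.58359 ∉ [-1.3, -0.7) → out
#6 (-1,1): internal coord -1 + (1)·τ' = -1.23607; -1.23607 ∈ [-1.3, -0.7) → IN Λ
#7 (-9,-1): internal coord -9 + (-1)·τ' = -8.76393; -8.76393 ∉ [-1.3, -0.7) → out
#8 (-2,-5): internal coord -2 + (-5)·τ' = -0.81966; -0.81966 ∈ [-1.3, -0.7) → IN Λ
#9 (-3,-10): internal coord -3 + (-10)·τ' = -0.63932; -0.63932 ∉ [-1.3, -0.7) → out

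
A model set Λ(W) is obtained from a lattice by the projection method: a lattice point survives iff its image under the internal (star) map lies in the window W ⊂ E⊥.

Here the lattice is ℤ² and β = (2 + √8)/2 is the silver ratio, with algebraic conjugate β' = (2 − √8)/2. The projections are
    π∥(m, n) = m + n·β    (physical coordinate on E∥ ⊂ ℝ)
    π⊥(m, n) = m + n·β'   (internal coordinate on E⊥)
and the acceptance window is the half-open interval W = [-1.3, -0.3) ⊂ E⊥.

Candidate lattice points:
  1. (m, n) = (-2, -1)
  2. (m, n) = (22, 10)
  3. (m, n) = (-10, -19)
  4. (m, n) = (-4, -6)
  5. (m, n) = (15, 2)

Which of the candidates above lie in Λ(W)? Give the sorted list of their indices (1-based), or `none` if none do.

none

β' = (2−√8)/2 ≈ -0.4142.
#1 (-2,-1): internal coord -2 + (-1)·β' = -1.5858; -1.5858 ∉ [-1.3, -0.3) → out
#2 (22,10): internal coord 22 + (10)·β' = +17.8579; +17.8579 ∉ [-1.3, -0.3) → out
#3 (-10,-19): internal coord -10 + (-19)·β' = -2.1299; -2.1299 ∉ [-1.3, -0.3) → out
#4 (-4,-6): internal coord -4 + (-6)·β' = -1.5147; -1.5147 ∉ [-1.3, -0.3) → out
#5 (15,2): internal coord 15 + (2)·β' = +14.1716; +14.1716 ∉ [-1.3, -0.3) → out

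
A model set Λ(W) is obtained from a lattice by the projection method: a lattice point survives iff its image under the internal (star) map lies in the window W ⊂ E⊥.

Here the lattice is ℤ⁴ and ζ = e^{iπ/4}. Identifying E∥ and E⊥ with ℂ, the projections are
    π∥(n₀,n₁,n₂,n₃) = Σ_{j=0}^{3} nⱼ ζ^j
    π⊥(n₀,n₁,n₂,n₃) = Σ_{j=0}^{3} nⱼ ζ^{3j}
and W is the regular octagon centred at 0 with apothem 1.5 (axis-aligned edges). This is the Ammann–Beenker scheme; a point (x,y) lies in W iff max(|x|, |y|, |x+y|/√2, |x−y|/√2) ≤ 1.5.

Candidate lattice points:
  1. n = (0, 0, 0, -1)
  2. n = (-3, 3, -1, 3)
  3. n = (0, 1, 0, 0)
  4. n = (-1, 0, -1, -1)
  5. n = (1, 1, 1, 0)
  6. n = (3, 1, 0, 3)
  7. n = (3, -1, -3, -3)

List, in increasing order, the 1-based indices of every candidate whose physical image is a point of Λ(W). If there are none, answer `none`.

1, 3, 5

With ζ = e^{iπ/4} the internal vectors are ζ^0,ζ^3,ζ^6,ζ^9.
candidate 1: n = (0, 0, 0, -1) → π⊥ ≈ (-0.7071, -0.7071); max(|x|,|y|,|x±y|/√2) = 1.0000 ≤ 1.5 ⇒ ∈ W
candidate 2: n = (-3, 3, -1, 3) → π⊥ ≈ (-3.0000, +5.2426); max(|x|,|y|,|x±y|/√2) = 5.8284 > 1.5 ⇒ ∉ W
candidate 3: n = (0, 1, 0, 0) → π⊥ ≈ (-0.7071, +0.7071); max(|x|,|y|,|x±y|/√2) = 1.0000 ≤ 1.5 ⇒ ∈ W
candidate 4: n = (-1, 0, -1, -1) → π⊥ ≈ (-1.7071, +0.2929); max(|x|,|y|,|x±y|/√2) = 1.7071 > 1.5 ⇒ ∉ W
candidate 5: n = (1, 1, 1, 0) → π⊥ ≈ (+0.2929, -0.2929); max(|x|,|y|,|x±y|/√2) = 0.4142 ≤ 1.5 ⇒ ∈ W
candidate 6: n = (3, 1, 0, 3) → π⊥ ≈ (+4.4142, +2.8284); max(|x|,|y|,|x±y|/√2) = 5.1213 > 1.5 ⇒ ∉ W
candidate 7: n = (3, -1, -3, -3) → π⊥ ≈ (+1.5858, +0.1716); max(|x|,|y|,|x±y|/√2) = 1.5858 > 1.5 ⇒ ∉ W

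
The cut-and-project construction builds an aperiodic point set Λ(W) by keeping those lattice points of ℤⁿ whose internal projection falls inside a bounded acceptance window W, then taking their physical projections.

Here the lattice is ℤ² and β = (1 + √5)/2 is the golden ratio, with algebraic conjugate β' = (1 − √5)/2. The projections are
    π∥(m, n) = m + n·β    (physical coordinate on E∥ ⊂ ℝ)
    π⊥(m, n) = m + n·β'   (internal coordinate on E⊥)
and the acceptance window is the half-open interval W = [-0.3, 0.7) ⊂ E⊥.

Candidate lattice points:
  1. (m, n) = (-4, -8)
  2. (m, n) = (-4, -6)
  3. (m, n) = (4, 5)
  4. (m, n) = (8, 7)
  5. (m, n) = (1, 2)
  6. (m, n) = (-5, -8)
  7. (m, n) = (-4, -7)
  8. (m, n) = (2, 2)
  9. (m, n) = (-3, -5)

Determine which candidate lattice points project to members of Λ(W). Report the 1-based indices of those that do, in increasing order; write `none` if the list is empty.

2, 5, 6, 7, 9

β' = (1−√5)/2 ≈ -0.6180.
[1] lift (-4,-8): star map gives 0.9443; window check -0.3 ≤ 0.9443 < 0.7 is false → out
[2] lift (-4,-6): star map gives -0.2918; window check -0.3 ≤ -0.2918 < 0.7 is true → IN Λ
[3] lift (4,5): star map gives 0.9098; window check -0.3 ≤ 0.9098 < 0.7 is false → out
[4] lift (8,7): star map gives 3.6738; window check -0.3 ≤ 3.6738 < 0.7 is false → out
[5] lift (1,2): star map gives -0.2361; window check -0.3 ≤ -0.2361 < 0.7 is true → IN Λ
[6] lift (-5,-8): star map gives -0.0557; window check -0.3 ≤ -0.0557 < 0.7 is true → IN Λ
[7] lift (-4,-7): star map gives 0.3262; window check -0.3 ≤ 0.3262 < 0.7 is true → IN Λ
[8] lift (2,2): star map gives 0.7639; window check -0.3 ≤ 0.7639 < 0.7 is false → out
[9] lift (-3,-5): star map gives 0.0902; window check -0.3 ≤ 0.0902 < 0.7 is true → IN Λ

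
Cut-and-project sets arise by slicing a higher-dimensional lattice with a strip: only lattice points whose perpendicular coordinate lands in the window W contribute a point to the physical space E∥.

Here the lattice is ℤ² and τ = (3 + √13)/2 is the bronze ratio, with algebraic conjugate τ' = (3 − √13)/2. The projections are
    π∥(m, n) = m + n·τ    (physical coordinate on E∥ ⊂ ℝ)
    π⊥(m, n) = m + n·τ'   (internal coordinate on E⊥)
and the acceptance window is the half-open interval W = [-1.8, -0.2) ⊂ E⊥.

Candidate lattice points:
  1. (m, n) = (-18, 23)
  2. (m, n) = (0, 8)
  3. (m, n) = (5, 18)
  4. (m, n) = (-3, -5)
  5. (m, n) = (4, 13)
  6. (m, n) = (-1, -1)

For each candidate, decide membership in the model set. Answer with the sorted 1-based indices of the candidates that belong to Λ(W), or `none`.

3, 4, 6

Compute τ' = (3−√13)/2 = -0.30278, so π⊥(m,n) = m -0.30278·n.
#1 (-18,23): internal coord -18 + (23)·τ' = -24.96384; -24.96384 ∉ [-1.8, -0.2) → out
#2 (0,8): internal coord 0 + (8)·τ' = -2.42221; -2.42221 ∉ [-1.8, -0.2) → out
#3 (5,18): internal coord 5 + (18)·τ' = -0.44996; -0.44996 ∈ [-1.8, -0.2) → IN Λ
#4 (-3,-5): internal coord -3 + (-5)·τ' = -1.48612; -1.48612 ∈ [-1.8, -0.2) → IN Λ
#5 (4,13): internal coord 4 + (13)·τ' = +0.06392; +0.06392 ∉ [-1.8, -0.2) → out
#6 (-1,-1): internal coord -1 + (-1)·τ' = -0.69722; -0.69722 ∈ [-1.8, -0.2) → IN Λ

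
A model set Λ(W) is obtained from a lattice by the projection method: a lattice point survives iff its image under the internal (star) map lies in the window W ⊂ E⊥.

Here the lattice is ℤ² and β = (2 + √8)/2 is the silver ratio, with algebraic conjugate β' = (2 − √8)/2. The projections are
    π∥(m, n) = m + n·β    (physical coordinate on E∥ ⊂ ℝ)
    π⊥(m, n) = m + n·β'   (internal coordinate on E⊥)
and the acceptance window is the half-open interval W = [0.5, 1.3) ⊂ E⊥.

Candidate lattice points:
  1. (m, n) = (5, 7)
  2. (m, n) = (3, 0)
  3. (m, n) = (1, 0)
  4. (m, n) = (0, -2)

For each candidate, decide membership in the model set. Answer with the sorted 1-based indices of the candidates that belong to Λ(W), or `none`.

3, 4

β' = (2−√8)/2 ≈ -0.41421.
candidate 1: (m,n)=(5,7) → π∥ = 5+7·β ≈ 21.89949, π⊥ = 5+7·β' ≈ 2.10051 ∉ [0.5, 1.3) ⇒ out
candidate 2: (m,n)=(3,0) → π∥ = 3+0·β ≈ 3.00000, π⊥ = 3+0·β' ≈ 3.00000 ∉ [0.5, 1.3) ⇒ out
candidate 3: (m,n)=(1,0) → π∥ = 1+0·β ≈ 1.00000, π⊥ = 1+0·β' ≈ 1.00000 ∈ [0.5, 1.3) ⇒ IN Λ
candidate 4: (m,n)=(0,-2) → π∥ = 0-2·β ≈ -4.82843, π⊥ = 0-2·β' ≈ 0.82843 ∈ [0.5, 1.3) ⇒ IN Λ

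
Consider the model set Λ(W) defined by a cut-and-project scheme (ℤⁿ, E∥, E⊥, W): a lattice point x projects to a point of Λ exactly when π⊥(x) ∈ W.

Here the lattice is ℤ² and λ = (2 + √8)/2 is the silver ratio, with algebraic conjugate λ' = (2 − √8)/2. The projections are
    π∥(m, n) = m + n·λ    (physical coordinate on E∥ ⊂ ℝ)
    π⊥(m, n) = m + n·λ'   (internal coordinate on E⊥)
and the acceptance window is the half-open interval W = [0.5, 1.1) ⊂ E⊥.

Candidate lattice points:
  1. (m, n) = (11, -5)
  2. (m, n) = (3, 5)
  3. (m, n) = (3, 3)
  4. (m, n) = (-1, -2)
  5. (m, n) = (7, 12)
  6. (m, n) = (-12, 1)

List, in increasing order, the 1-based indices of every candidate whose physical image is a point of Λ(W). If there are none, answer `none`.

Compute λ' = (2−√8)/2 = -0.414214, so π⊥(m,n) = m -0.414214·n.
candidate 1: (m,n)=(11,-5) → π∥ = 11-5·λ ≈ -1.071068, π⊥ = 11-5·λ' ≈ 13.071068 ∉ [0.5, 1.1) ⇒ out
candidate 2: (m,n)=(3,5) → π∥ = 3+5·λ ≈ 15.071068, π⊥ = 3+5·λ' ≈ 0.928932 ∈ [0.5, 1.1) ⇒ IN Λ
candidate 3: (m,n)=(3,3) → π∥ = 3+3·λ ≈ 10.242641, π⊥ = 3+3·λ' ≈ 1.757359 ∉ [0.5, 1.1) ⇒ out
candidate 4: (m,n)=(-1,-2) → π∥ = -1-2·λ ≈ -5.828427, π⊥ = -1-2·λ' ≈ -0.171573 ∉ [0.5, 1.1) ⇒ out
candidate 5: (m,n)=(7,12) → π∥ = 7+12·λ ≈ 35.970563, π⊥ = 7+12·λ' ≈ 2.029437 ∉ [0.5, 1.1) ⇒ out
candidate 6: (m,n)=(-12,1) → π∥ = -12+1·λ ≈ -9.585786, π⊥ = -12+1·λ' ≈ -12.414214 ∉ [0.5, 1.1) ⇒ out

2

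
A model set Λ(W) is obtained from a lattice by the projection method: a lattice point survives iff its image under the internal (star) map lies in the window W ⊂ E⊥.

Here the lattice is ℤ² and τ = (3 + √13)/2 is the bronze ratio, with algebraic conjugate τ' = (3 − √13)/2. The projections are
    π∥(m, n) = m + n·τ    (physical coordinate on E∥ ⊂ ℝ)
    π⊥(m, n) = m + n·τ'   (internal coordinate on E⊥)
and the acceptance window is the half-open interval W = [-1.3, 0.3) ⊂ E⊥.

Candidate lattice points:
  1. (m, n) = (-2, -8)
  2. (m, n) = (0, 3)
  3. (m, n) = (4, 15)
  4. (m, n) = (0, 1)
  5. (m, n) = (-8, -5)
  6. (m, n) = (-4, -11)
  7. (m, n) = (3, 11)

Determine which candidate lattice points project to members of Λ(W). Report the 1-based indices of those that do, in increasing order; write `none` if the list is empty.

Compute τ' = (3−√13)/2 = -0.3028, so π⊥(m,n) = m -0.3028·n.
#1 (-2,-8): internal coord -2 + (-8)·τ' = +0.4222; +0.4222 ∉ [-1.3, 0.3) → out
#2 (0,3): internal coord 0 + (3)·τ' = -0.9083; -0.9083 ∈ [-1.3, 0.3) → IN Λ
#3 (4,15): internal coord 4 + (15)·τ' = -0.5416; -0.5416 ∈ [-1.3, 0.3) → IN Λ
#4 (0,1): internal coord 0 + (1)·τ' = -0.3028; -0.3028 ∈ [-1.3, 0.3) → IN Λ
#5 (-8,-5): internal coord -8 + (-5)·τ' = -6.4861; -6.4861 ∉ [-1.3, 0.3) → out
#6 (-4,-11): internal coord -4 + (-11)·τ' = -0.6695; -0.6695 ∈ [-1.3, 0.3) → IN Λ
#7 (3,11): internal coord 3 + (11)·τ' = -0.3305; -0.3305 ∈ [-1.3, 0.3) → IN Λ

2, 3, 4, 6, 7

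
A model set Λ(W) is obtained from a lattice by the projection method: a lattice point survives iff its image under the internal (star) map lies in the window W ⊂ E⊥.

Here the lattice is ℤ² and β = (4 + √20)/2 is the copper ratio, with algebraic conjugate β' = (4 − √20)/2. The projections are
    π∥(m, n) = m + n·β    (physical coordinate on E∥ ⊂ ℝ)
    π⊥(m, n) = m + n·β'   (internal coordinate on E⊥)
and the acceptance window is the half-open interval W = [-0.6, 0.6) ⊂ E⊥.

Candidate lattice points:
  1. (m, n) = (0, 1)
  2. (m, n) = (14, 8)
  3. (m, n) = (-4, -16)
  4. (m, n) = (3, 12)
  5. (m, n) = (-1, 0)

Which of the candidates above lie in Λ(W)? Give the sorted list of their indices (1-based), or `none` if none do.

1, 3, 4

β' = (4−√20)/2 ≈ -0.2361.
[1] lift (0,1): star map gives -0.2361; window check -0.6 ≤ -0.2361 < 0.6 is true → IN Λ
[2] lift (14,8): star map gives 12.1115; window check -0.6 ≤ 12.1115 < 0.6 is false → out
[3] lift (-4,-16): star map gives -0.2229; window check -0.6 ≤ -0.2229 < 0.6 is true → IN Λ
[4] lift (3,12): star map gives 0.1672; window check -0.6 ≤ 0.1672 < 0.6 is true → IN Λ
[5] lift (-1,0): star map gives -1.0000; window check -0.6 ≤ -1.0000 < 0.6 is false → out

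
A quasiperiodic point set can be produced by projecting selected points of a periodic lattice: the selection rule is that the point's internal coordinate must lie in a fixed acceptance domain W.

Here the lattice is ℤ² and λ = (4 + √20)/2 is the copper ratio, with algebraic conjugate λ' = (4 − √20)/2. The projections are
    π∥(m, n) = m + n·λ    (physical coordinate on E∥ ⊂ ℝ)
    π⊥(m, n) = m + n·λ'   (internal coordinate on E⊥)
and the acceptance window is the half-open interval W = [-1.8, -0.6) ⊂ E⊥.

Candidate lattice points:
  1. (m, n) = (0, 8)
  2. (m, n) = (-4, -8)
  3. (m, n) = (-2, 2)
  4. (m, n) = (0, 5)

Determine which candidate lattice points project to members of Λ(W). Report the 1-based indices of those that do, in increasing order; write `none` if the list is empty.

4

Numerically λ ≈ 4.23607 and λ' = −1/λ ≈ -0.23607.
[1] lift (0,8): star map gives -1.88854; window check -1.8 ≤ -1.88854 < -0.6 is false → out
[2] lift (-4,-8): star map gives -2.11146; window check -1.8 ≤ -2.11146 < -0.6 is false → out
[3] lift (-2,2): star map gives -2.47214; window check -1.8 ≤ -2.47214 < -0.6 is false → out
[4] lift (0,5): star map gives -1.18034; window check -1.8 ≤ -1.18034 < -0.6 is true → IN Λ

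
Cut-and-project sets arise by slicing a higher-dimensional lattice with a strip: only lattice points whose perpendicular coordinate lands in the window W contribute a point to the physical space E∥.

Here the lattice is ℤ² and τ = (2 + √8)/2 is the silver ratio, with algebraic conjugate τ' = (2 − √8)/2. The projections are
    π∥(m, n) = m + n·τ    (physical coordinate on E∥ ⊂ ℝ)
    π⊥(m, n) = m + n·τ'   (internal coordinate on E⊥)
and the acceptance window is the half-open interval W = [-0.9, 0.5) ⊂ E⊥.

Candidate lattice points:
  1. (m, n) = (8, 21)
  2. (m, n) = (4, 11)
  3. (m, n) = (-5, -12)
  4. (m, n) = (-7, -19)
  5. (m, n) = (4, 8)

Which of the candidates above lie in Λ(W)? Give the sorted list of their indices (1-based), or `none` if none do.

τ' = (2−√8)/2 ≈ -0.414214.
#1 (8,21): internal coord 8 + (21)·τ' = -0.698485; -0.698485 ∈ [-0.9, 0.5) → IN Λ
#2 (4,11): internal coord 4 + (11)·τ' = -0.556349; -0.556349 ∈ [-0.9, 0.5) → IN Λ
#3 (-5,-12): internal coord -5 + (-12)·τ' = -0.029437; -0.029437 ∈ [-0.9, 0.5) → IN Λ
#4 (-7,-19): internal coord -7 + (-19)·τ' = +0.870058; +0.870058 ∉ [-0.9, 0.5) → out
#5 (4,8): internal coord 4 + (8)·τ' = +0.686292; +0.686292 ∉ [-0.9, 0.5) → out

1, 2, 3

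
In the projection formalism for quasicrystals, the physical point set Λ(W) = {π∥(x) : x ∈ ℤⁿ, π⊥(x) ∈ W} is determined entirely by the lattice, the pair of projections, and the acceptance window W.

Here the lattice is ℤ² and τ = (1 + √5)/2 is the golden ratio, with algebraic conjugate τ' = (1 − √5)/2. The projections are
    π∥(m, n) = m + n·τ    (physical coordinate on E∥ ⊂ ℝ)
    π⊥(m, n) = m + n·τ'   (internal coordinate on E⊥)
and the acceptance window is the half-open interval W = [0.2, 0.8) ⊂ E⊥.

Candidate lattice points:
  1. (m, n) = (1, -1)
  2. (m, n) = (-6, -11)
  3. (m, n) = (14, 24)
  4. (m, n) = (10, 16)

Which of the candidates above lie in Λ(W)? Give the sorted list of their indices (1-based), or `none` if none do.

2

Compute τ' = (1−√5)/2 = -0.6180, so π⊥(m,n) = m -0.6180·n.
[1] lift (1,-1): star map gives 1.6180; window check 0.2 ≤ 1.6180 < 0.8 is false → out
[2] lift (-6,-11): star map gives 0.7984; window check 0.2 ≤ 0.7984 < 0.8 is true → IN Λ
[3] lift (14,24): star map gives -0.8328; window check 0.2 ≤ -0.8328 < 0.8 is false → out
[4] lift (10,16): star map gives 0.1115; window check 0.2 ≤ 0.1115 < 0.8 is false → out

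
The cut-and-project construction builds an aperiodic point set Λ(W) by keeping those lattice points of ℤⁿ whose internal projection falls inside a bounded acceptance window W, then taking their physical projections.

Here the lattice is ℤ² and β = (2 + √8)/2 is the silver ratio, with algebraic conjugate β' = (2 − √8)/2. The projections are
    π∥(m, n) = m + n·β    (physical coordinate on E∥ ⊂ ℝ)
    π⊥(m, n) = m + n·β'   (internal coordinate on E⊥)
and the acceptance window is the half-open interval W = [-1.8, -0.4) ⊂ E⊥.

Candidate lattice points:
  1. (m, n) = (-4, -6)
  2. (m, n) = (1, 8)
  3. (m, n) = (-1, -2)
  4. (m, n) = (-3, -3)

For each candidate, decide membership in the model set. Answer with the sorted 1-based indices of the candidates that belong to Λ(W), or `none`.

1, 4

β' = (2−√8)/2 ≈ -0.414214.
[1] lift (-4,-6): star map gives -1.514719; window check -1.8 ≤ -1.514719 < -0.4 is true → IN Λ
[2] lift (1,8): star map gives -2.313708; window check -1.8 ≤ -2.313708 < -0.4 is false → out
[3] lift (-1,-2): star map gives -0.171573; window check -1.8 ≤ -0.171573 < -0.4 is false → out
[4] lift (-3,-3): star map gives -1.757359; window check -1.8 ≤ -1.757359 < -0.4 is true → IN Λ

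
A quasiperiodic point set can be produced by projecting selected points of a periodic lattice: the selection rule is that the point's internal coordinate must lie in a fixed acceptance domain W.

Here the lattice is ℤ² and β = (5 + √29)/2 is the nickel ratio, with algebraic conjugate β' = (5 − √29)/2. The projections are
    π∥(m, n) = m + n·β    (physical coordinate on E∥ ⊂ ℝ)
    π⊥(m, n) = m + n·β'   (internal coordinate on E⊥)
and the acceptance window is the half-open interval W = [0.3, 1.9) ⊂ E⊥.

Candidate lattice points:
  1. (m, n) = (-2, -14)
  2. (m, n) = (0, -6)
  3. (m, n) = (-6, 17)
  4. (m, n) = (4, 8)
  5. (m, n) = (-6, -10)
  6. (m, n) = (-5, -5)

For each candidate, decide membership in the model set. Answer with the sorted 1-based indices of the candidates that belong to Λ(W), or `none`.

β' = (5−√29)/2 ≈ -0.192582.
candidate 1: (m,n)=(-2,-14) → π∥ = -2-14·β ≈ -74.696154, π⊥ = -2-14·β' ≈ 0.696154 ∈ [0.3, 1.9) ⇒ IN Λ
candidate 2: (m,n)=(0,-6) → π∥ = 0-6·β ≈ -31.155494, π⊥ = 0-6·β' ≈ 1.155494 ∈ [0.3, 1.9) ⇒ IN Λ
candidate 3: (m,n)=(-6,17) → π∥ = -6+17·β ≈ 82.273901, π⊥ = -6+17·β' ≈ -9.273901 ∉ [0.3, 1.9) ⇒ out
candidate 4: (m,n)=(4,8) → π∥ = 4+8·β ≈ 45.540659, π⊥ = 4+8·β' ≈ 2.459341 ∉ [0.3, 1.9) ⇒ out
candidate 5: (m,n)=(-6,-10) → π∥ = -6-10·β ≈ -57.925824, π⊥ = -6-10·β' ≈ -4.074176 ∉ [0.3, 1.9) ⇒ out
candidate 6: (m,n)=(-5,-5) → π∥ = -5-5·β ≈ -30.962912, π⊥ = -5-5·β' ≈ -4.037088 ∉ [0.3, 1.9) ⇒ out

1, 2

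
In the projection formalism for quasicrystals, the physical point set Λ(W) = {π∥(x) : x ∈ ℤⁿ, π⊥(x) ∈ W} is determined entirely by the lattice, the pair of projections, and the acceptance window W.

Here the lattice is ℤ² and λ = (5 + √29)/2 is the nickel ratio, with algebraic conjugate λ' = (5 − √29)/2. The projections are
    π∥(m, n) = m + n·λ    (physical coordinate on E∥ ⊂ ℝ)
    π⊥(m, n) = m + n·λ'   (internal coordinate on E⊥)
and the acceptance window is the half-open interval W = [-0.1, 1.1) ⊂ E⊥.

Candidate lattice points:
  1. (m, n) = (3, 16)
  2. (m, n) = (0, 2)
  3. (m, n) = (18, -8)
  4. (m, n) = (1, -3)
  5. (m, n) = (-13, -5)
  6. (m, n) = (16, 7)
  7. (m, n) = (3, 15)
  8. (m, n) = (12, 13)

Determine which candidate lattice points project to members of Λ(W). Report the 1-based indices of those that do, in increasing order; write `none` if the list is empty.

Numerically λ ≈ 5.192582 and λ' = −1/λ ≈ -0.192582.
#1 (3,16): internal coord 3 + (16)·λ' = -0.081318; -0.081318 ∈ [-0.1, 1.1) → IN Λ
#2 (0,2): internal coord 0 + (2)·λ' = -0.385165; -0.385165 ∉ [-0.1, 1.1) → out
#3 (18,-8): internal coord 18 + (-8)·λ' = +19.540659; +19.540659 ∉ [-0.1, 1.1) → out
#4 (1,-3): internal coord 1 + (-3)·λ' = +1.577747; +1.577747 ∉ [-0.1, 1.1) → out
#5 (-13,-5): internal coord -13 + (-5)·λ' = -12.037088; -12.037088 ∉ [-0.1, 1.1) → out
#6 (16,7): internal coord 16 + (7)·λ' = +14.651923; +14.651923 ∉ [-0.1, 1.1) → out
#7 (3,15): internal coord 3 + (15)·λ' = +0.111264; +0.111264 ∈ [-0.1, 1.1) → IN Λ
#8 (12,13): internal coord 12 + (13)·λ' = +9.496429; +9.496429 ∉ [-0.1, 1.1) → out

1, 7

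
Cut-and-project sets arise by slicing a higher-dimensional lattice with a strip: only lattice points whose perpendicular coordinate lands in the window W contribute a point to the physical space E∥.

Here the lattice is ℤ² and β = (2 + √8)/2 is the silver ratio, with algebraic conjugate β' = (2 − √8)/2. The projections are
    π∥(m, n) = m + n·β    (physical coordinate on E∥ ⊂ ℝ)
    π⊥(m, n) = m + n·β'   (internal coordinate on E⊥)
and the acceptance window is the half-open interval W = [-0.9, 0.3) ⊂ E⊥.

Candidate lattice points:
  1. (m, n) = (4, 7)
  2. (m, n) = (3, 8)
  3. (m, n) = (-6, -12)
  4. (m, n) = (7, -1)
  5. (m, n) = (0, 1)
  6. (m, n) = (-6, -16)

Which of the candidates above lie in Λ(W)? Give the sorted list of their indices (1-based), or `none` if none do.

2, 5

Numerically β ≈ 2.41421 and β' = −1/β ≈ -0.41421.
candidate 1: (m,n)=(4,7) → π∥ = 4+7·β ≈ 20.89949, π⊥ = 4+7·β' ≈ 1.10051 ∉ [-0.9, 0.3) ⇒ out
candidate 2: (m,n)=(3,8) → π∥ = 3+8·β ≈ 22.31371, π⊥ = 3+8·β' ≈ -0.31371 ∈ [-0.9, 0.3) ⇒ IN Λ
candidate 3: (m,n)=(-6,-12) → π∥ = -6-12·β ≈ -34.97056, π⊥ = -6-12·β' ≈ -1.02944 ∉ [-0.9, 0.3) ⇒ out
candidate 4: (m,n)=(7,-1) → π∥ = 7-1·β ≈ 4.58579, π⊥ = 7-1·β' ≈ 7.41421 ∉ [-0.9, 0.3) ⇒ out
candidate 5: (m,n)=(0,1) → π∥ = 0+1·β ≈ 2.41421, π⊥ = 0+1·β' ≈ -0.41421 ∈ [-0.9, 0.3) ⇒ IN Λ
candidate 6: (m,n)=(-6,-16) → π∥ = -6-16·β ≈ -44.62742, π⊥ = -6-16·β' ≈ 0.62742 ∉ [-0.9, 0.3) ⇒ out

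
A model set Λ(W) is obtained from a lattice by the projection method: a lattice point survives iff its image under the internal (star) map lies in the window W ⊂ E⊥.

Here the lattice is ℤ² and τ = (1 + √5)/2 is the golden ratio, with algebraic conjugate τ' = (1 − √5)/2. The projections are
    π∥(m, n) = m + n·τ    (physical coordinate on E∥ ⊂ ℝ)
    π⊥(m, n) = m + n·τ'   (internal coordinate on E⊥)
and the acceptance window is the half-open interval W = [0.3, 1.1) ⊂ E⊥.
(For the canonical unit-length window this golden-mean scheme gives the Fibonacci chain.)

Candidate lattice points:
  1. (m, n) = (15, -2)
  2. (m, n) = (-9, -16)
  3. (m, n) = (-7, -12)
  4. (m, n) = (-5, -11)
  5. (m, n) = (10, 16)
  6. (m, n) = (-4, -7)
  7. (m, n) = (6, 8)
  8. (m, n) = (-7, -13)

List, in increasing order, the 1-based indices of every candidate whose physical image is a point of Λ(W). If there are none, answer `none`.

Numerically τ ≈ 1.6180 and τ' = −1/τ ≈ -0.6180.
[1] lift (15,-2): star map gives 16.2361; window check 0.3 ≤ 16.2361 < 1.1 is false → out
[2] lift (-9,-16): star map gives 0.8885; window check 0.3 ≤ 0.8885 < 1.1 is true → IN Λ
[3] lift (-7,-12): star map gives 0.4164; window check 0.3 ≤ 0.4164 < 1.1 is true → IN Λ
[4] lift (-5,-11): star map gives 1.7984; window check 0.3 ≤ 1.7984 < 1.1 is false → out
[5] lift (10,16): star map gives 0.1115; window check 0.3 ≤ 0.1115 < 1.1 is false → out
[6] lift (-4,-7): star map gives 0.3262; window check 0.3 ≤ 0.3262 < 1.1 is true → IN Λ
[7] lift (6,8): star map gives 1.0557; window check 0.3 ≤ 1.0557 < 1.1 is true → IN Λ
[8] lift (-7,-13): star map gives 1.0344; window check 0.3 ≤ 1.0344 < 1.1 is true → IN Λ

2, 3, 6, 7, 8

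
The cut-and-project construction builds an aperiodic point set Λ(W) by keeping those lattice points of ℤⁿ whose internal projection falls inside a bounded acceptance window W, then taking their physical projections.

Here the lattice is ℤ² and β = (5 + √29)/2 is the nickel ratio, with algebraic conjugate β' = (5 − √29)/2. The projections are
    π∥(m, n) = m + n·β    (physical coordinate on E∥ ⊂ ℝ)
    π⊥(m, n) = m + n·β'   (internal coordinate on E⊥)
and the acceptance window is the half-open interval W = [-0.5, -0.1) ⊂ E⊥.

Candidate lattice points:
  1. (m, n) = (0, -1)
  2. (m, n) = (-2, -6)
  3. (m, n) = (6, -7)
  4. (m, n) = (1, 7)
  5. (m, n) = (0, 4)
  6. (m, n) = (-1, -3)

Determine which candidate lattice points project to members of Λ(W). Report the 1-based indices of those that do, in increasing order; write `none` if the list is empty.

Compute β' = (5−√29)/2 = -0.19258, so π⊥(m,n) = m -0.19258·n.
#1 (0,-1): internal coord 0 + (-1)·β' = +0.19258; +0.19258 ∉ [-0.5, -0.1) → out
#2 (-2,-6): internal coord -2 + (-6)·β' = -0.84451; -0.84451 ∉ [-0.5, -0.1) → out
#3 (6,-7): internal coord 6 + (-7)·β' = +7.34808; +7.34808 ∉ [-0.5, -0.1) → out
#4 (1,7): internal coord 1 + (7)·β' = -0.34808; -0.34808 ∈ [-0.5, -0.1) → IN Λ
#5 (0,4): internal coord 0 + (4)·β' = -0.77033; -0.77033 ∉ [-0.5, -0.1) → out
#6 (-1,-3): internal coord -1 + (-3)·β' = -0.42225; -0.42225 ∈ [-0.5, -0.1) → IN Λ

4, 6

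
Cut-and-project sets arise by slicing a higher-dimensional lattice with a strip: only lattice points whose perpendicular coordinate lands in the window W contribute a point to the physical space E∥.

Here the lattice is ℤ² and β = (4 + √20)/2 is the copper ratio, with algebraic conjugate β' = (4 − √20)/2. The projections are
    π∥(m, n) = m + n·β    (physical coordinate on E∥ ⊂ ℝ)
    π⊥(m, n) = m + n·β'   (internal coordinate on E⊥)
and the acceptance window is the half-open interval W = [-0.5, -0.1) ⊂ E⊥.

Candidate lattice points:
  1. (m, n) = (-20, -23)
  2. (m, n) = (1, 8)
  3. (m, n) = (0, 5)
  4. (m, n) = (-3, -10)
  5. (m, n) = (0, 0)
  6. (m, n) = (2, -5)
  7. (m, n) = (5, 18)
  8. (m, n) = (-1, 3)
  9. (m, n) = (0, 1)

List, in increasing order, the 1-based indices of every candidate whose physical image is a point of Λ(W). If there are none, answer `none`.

β' = (4−√20)/2 ≈ -0.236068.
[1] lift (-20,-23): star map gives -14.570437; window check -0.5 ≤ -14.570437 < -0.1 is false → out
[2] lift (1,8): star map gives -0.888544; window check -0.5 ≤ -0.888544 < -0.1 is false → out
[3] lift (0,5): star map gives -1.180340; window check -0.5 ≤ -1.180340 < -0.1 is false → out
[4] lift (-3,-10): star map gives -0.639320; window check -0.5 ≤ -0.639320 < -0.1 is false → out
[5] lift (0,0): star map gives 0.000000; window check -0.5 ≤ 0.000000 < -0.1 is false → out
[6] lift (2,-5): star map gives 3.180340; window check -0.5 ≤ 3.180340 < -0.1 is false → out
[7] lift (5,18): star map gives 0.750776; window check -0.5 ≤ 0.750776 < -0.1 is false → out
[8] lift (-1,3): star map gives -1.708204; window check -0.5 ≤ -1.708204 < -0.1 is false → out
[9] lift (0,1): star map gives -0.236068; window check -0.5 ≤ -0.236068 < -0.1 is true → IN Λ

9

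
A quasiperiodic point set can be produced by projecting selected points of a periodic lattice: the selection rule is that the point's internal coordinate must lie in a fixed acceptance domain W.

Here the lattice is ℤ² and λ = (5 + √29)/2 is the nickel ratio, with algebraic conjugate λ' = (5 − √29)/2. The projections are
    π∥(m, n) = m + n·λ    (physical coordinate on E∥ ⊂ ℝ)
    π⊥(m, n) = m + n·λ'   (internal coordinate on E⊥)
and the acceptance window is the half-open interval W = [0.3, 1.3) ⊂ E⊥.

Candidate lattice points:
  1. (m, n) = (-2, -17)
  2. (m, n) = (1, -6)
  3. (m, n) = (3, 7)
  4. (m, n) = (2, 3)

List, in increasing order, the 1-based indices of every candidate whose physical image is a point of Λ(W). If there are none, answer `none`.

1

Numerically λ ≈ 5.1926 and λ' = −1/λ ≈ -0.1926.
[1] lift (-2,-17): star map gives 1.2739; window check 0.3 ≤ 1.2739 < 1.3 is true → IN Λ
[2] lift (1,-6): star map gives 2.1555; window check 0.3 ≤ 2.1555 < 1.3 is false → out
[3] lift (3,7): star map gives 1.6519; window check 0.3 ≤ 1.6519 < 1.3 is false → out
[4] lift (2,3): star map gives 1.4223; window check 0.3 ≤ 1.4223 < 1.3 is false → out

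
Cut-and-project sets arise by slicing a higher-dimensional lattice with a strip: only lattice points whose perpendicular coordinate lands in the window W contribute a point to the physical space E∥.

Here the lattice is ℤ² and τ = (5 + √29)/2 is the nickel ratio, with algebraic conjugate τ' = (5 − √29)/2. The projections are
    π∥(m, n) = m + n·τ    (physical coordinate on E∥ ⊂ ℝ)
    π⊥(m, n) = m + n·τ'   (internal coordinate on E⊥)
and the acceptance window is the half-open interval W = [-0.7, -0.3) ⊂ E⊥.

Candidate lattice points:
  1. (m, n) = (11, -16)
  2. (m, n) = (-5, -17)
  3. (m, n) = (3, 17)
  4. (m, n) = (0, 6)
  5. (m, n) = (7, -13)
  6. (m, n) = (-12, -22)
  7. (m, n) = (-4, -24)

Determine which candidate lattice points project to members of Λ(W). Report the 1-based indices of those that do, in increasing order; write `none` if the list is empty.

Compute τ' = (5−√29)/2 = -0.1926, so π⊥(m,n) = m -0.1926·n.
candidate 1: (m,n)=(11,-16) → π∥ = 11-16·τ ≈ -72.0813, π⊥ = 11-16·τ' ≈ 14.0813 ∉ [-0.7, -0.3) ⇒ out
candidate 2: (m,n)=(-5,-17) → π∥ = -5-17·τ ≈ -93.2739, π⊥ = -5-17·τ' ≈ -1.7261 ∉ [-0.7, -0.3) ⇒ out
candidate 3: (m,n)=(3,17) → π∥ = 3+17·τ ≈ 91.2739, π⊥ = 3+17·τ' ≈ -0.2739 ∉ [-0.7, -0.3) ⇒ out
candidate 4: (m,n)=(0,6) → π∥ = 0+6·τ ≈ 31.1555, π⊥ = 0+6·τ' ≈ -1.1555 ∉ [-0.7, -0.3) ⇒ out
candidate 5: (m,n)=(7,-13) → π∥ = 7-13·τ ≈ -60.5036, π⊥ = 7-13·τ' ≈ 9.5036 ∉ [-0.7, -0.3) ⇒ out
candidate 6: (m,n)=(-12,-22) → π∥ = -12-22·τ ≈ -126.2368, π⊥ = -12-22·τ' ≈ -7.7632 ∉ [-0.7, -0.3) ⇒ out
candidate 7: (m,n)=(-4,-24) → π∥ = -4-24·τ ≈ -128.6220, π⊥ = -4-24·τ' ≈ 0.6220 ∉ [-0.7, -0.3) ⇒ out

none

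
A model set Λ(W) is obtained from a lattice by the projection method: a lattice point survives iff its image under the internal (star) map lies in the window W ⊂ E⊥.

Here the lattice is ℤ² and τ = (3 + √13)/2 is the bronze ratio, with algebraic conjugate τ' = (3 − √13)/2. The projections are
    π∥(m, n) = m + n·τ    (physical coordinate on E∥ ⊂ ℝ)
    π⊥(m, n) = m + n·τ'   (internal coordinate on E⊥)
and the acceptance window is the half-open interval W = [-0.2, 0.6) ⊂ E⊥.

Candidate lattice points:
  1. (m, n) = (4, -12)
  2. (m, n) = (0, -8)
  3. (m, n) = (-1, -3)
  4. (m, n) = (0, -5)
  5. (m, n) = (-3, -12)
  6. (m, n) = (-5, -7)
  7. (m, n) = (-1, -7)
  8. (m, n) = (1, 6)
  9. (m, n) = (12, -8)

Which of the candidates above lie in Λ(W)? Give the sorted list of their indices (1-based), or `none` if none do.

Numerically τ ≈ 3.30278 and τ' = −1/τ ≈ -0.30278.
candidate 1: (m,n)=(4,-12) → π∥ = 4-12·τ ≈ -35.63331, π⊥ = 4-12·τ' ≈ 7.63331 ∉ [-0.2, 0.6) ⇒ out
candidate 2: (m,n)=(0,-8) → π∥ = 0-8·τ ≈ -26.42221, π⊥ = 0-8·τ' ≈ 2.42221 ∉ [-0.2, 0.6) ⇒ out
candidate 3: (m,n)=(-1,-3) → π∥ = -1-3·τ ≈ -10.90833, π⊥ = -1-3·τ' ≈ -0.09167 ∈ [-0.2, 0.6) ⇒ IN Λ
candidate 4: (m,n)=(0,-5) → π∥ = 0-5·τ ≈ -16.51388, π⊥ = 0-5·τ' ≈ 1.51388 ∉ [-0.2, 0.6) ⇒ out
candidate 5: (m,n)=(-3,-12) → π∥ = -3-12·τ ≈ -42.63331, π⊥ = -3-12·τ' ≈ 0.63331 ∉ [-0.2, 0.6) ⇒ out
candidate 6: (m,n)=(-5,-7) → π∥ = -5-7·τ ≈ -28.11943, π⊥ = -5-7·τ' ≈ -2.88057 ∉ [-0.2, 0.6) ⇒ out
candidate 7: (m,n)=(-1,-7) → π∥ = -1-7·τ ≈ -24.11943, π⊥ = -1-7·τ' ≈ 1.11943 ∉ [-0.2, 0.6) ⇒ out
candidate 8: (m,n)=(1,6) → π∥ = 1+6·τ ≈ 20.81665, π⊥ = 1+6·τ' ≈ -0.81665 ∉ [-0.2, 0.6) ⇒ out
candidate 9: (m,n)=(12,-8) → π∥ = 12-8·τ ≈ -14.42221, π⊥ = 12-8·τ' ≈ 14.42221 ∉ [-0.2, 0.6) ⇒ out

3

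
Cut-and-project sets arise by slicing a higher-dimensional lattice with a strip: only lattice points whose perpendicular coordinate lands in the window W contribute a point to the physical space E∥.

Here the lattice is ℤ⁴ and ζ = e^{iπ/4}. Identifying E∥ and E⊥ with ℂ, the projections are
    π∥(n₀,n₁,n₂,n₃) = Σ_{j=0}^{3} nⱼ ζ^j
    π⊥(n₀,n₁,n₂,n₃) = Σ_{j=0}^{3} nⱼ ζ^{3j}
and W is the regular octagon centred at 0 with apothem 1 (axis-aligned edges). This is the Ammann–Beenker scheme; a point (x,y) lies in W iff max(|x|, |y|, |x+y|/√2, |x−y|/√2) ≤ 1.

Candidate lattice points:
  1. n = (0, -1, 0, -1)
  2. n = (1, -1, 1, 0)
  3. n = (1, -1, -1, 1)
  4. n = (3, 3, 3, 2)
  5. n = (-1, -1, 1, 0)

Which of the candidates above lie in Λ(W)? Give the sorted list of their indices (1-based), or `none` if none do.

π⊥(n) = n₀ + n₁ζ³ + n₂ζ⁶ + n₃ζ⁹ where ζ = e^{iπ/4}.
#1 (0, -1, 0, -1): internal (0.0000, -1.4142); octagon support 1.4142 vs apothem 1 → ∉ W
#2 (1, -1, 1, 0): internal (1.7071, -1.7071); octagon support 2.4142 vs apothem 1 → ∉ W
#3 (1, -1, -1, 1): internal (2.4142, 1.0000); octagon support 2.4142 vs apothem 1 → ∉ W
#4 (3, 3, 3, 2): internal (2.2929, 0.5355); octagon support 2.2929 vs apothem 1 → ∉ W
#5 (-1, -1, 1, 0): internal (-0.2929, -1.7071); octagon support 1.7071 vs apothem 1 → ∉ W

none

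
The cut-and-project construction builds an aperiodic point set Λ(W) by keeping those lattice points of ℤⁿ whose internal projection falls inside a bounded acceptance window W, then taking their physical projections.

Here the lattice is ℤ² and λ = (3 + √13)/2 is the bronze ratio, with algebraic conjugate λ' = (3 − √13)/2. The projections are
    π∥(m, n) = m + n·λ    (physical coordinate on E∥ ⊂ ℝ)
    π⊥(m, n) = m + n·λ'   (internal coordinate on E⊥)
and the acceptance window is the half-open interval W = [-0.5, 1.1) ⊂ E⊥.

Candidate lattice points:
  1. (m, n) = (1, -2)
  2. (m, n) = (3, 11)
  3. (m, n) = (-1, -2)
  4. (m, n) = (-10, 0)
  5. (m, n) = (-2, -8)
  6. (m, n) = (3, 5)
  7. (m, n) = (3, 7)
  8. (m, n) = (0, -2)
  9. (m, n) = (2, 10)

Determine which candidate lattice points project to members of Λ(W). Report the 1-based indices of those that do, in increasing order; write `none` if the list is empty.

Numerically λ ≈ 3.30278 and λ' = −1/λ ≈ -0.30278.
candidate 1: (m,n)=(1,-2) → π∥ = 1-2·λ ≈ -5.60555, π⊥ = 1-2·λ' ≈ 1.60555 ∉ [-0.5, 1.1) ⇒ out
candidate 2: (m,n)=(3,11) → π∥ = 3+11·λ ≈ 39.33053, π⊥ = 3+11·λ' ≈ -0.33053 ∈ [-0.5, 1.1) ⇒ IN Λ
candidate 3: (m,n)=(-1,-2) → π∥ = -1-2·λ ≈ -7.60555, π⊥ = -1-2·λ' ≈ -0.39445 ∈ [-0.5, 1.1) ⇒ IN Λ
candidate 4: (m,n)=(-10,0) → π∥ = -10+0·λ ≈ -10.00000, π⊥ = -10+0·λ' ≈ -10.00000 ∉ [-0.5, 1.1) ⇒ out
candidate 5: (m,n)=(-2,-8) → π∥ = -2-8·λ ≈ -28.42221, π⊥ = -2-8·λ' ≈ 0.42221 ∈ [-0.5, 1.1) ⇒ IN Λ
candidate 6: (m,n)=(3,5) → π∥ = 3+5·λ ≈ 19.51388, π⊥ = 3+5·λ' ≈ 1.48612 ∉ [-0.5, 1.1) ⇒ out
candidate 7: (m,n)=(3,7) → π∥ = 3+7·λ ≈ 26.11943, π⊥ = 3+7·λ' ≈ 0.88057 ∈ [-0.5, 1.1) ⇒ IN Λ
candidate 8: (m,n)=(0,-2) → π∥ = 0-2·λ ≈ -6.60555, π⊥ = 0-2·λ' ≈ 0.60555 ∈ [-0.5, 1.1) ⇒ IN Λ
candidate 9: (m,n)=(2,10) → π∥ = 2+10·λ ≈ 35.02776, π⊥ = 2+10·λ' ≈ -1.02776 ∉ [-0.5, 1.1) ⇒ out

2, 3, 5, 7, 8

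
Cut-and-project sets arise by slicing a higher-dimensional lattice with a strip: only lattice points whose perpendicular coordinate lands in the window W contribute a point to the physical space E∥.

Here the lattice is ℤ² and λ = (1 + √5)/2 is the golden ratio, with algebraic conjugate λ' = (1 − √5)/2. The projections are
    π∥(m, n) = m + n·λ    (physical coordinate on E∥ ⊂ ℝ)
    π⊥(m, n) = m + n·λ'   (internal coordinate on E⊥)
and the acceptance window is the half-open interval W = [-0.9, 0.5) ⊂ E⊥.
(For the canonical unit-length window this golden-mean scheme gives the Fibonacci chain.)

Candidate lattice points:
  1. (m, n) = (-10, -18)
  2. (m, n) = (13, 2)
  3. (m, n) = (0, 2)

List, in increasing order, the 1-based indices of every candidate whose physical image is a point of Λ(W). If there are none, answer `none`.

Numerically λ ≈ 1.61803 and λ' = −1/λ ≈ -0.61803.
[1] lift (-10,-18): star map gives 1.12461; window check -0.9 ≤ 1.12461 < 0.5 is false → out
[2] lift (13,2): star map gives 11.76393; window check -0.9 ≤ 11.76393 < 0.5 is false → out
[3] lift (0,2): star map gives -1.23607; window check -0.9 ≤ -1.23607 < 0.5 is false → out

none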